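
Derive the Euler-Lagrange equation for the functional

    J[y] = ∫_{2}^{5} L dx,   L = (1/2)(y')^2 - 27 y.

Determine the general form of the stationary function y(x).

The Lagrangian is L = (1/2)(y')^2 - 27 y.
∂L/∂y = -27.
∂L/∂y' = y'.
The Euler-Lagrange equation d/dx(∂L/∂y') − ∂L/∂y = 0 becomes:
    y'' + 27 = 0
General solution: y(x) = -(27/2) x^2 + A x + B, where A and B are arbitrary constants fixed by the endpoint conditions.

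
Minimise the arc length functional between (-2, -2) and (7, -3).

Arc-length functional: J[y] = ∫ sqrt(1 + (y')^2) dx.
Lagrangian L = sqrt(1 + (y')^2) has no explicit y dependence, so ∂L/∂y = 0 and the Euler-Lagrange equation gives
    d/dx( y' / sqrt(1 + (y')^2) ) = 0  ⇒  y' / sqrt(1 + (y')^2) = const.
Hence y' is constant, so y(x) is affine.
Fitting the endpoints (-2, -2) and (7, -3):
    slope m = ((-3) − (-2)) / (7 − (-2)) = -1/9,
    intercept c = (-2) − m·(-2) = -20/9.
Extremal: y(x) = (-1/9) x - 20/9.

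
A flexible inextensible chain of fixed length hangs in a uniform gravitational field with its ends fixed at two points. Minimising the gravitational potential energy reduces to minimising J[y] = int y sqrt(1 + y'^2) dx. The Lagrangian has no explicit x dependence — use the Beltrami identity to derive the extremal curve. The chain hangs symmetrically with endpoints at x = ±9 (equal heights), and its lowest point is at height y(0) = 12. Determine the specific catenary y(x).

The Lagrangian L(y, y') = y sqrt(1 + y'^2) has no explicit x dependence, so the Beltrami identity applies:
    L − y' ∂L/∂y' = C.
Compute ∂L/∂y' = y · y' / sqrt(1 + y'^2). Then
    L − y' ∂L/∂y'
    = y sqrt(1 + y'^2) − y · y'^2 / sqrt(1 + y'^2)
    = y (1 + y'^2 − y'^2) / sqrt(1 + y'^2)
    = y / sqrt(1 + y'^2) = C.
Squaring gives y^2 = C^2 (1 + y'^2), i.e.
    y'^2 = y^2 / C^2 − 1.
Separating variables,
    dy / sqrt(y^2 − C^2) = dx / C,
and integrating gives arccosh(y / C) = (x − a)/C, so
    y(x) = C cosh((x − a)/C),
the catenary. The constants C and a are fixed by the two endpoint conditions (and, for the hanging-chain problem, the length constraint selects C).
Now fit the given data. The endpoints x = ±9 are symmetric at equal height, so the catenary is even about its minimum: a = 0 and y(x) = C cosh(x/C). The lowest point is y(0) = C cosh(0) = C, and we are told y(0) = 12, so C = 12. Therefore
    y(x) = 12 cosh(x/12),
and at the endpoints
    y(±9) = 12 cosh(9/12).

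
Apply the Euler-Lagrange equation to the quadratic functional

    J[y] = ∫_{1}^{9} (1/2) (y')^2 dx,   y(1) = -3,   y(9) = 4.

The Lagrangian is L = (1/2) (y')^2.
Compute ∂L/∂y = 0, ∂L/∂y' = y'.
The Euler-Lagrange equation d/dx(∂L/∂y') − ∂L/∂y = 0 reduces to
    y'' = 0.
Its general solution is
    y(x) = A x + B,
with A, B fixed by the endpoint conditions.
Applying the endpoint conditions y(1) = -3 and y(9) = 4: solve A·1 + B = -3 and A·9 + B = 4. Subtracting gives A(9 − 1) = 4 − -3, so A = 7/8, and B = -3 − A·1 = -31/8. Therefore
    y(x) = (7/8) x - 31/8.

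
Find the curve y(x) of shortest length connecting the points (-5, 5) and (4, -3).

Arc-length functional: J[y] = ∫ sqrt(1 + (y')^2) dx.
Lagrangian L = sqrt(1 + (y')^2) has no explicit y dependence, so ∂L/∂y = 0 and the Euler-Lagrange equation gives
    d/dx( y' / sqrt(1 + (y')^2) ) = 0  ⇒  y' / sqrt(1 + (y')^2) = const.
Hence y' is constant, so y(x) is affine.
Fitting the endpoints (-5, 5) and (4, -3):
    slope m = ((-3) − 5) / (4 − (-5)) = -8/9,
    intercept c = 5 − m·(-5) = 5/9.
Extremal: y(x) = (-8/9) x + 5/9.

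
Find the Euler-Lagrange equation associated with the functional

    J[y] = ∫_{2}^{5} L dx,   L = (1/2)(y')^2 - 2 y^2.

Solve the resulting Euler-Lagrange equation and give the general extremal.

The Lagrangian is L = (1/2)(y')^2 - 2 y^2.
∂L/∂y = -4y.
∂L/∂y' = y'.
The Euler-Lagrange equation d/dx(∂L/∂y') − ∂L/∂y = 0 becomes:
    y'' + 4 y = 0
General solution: y(x) = A sin(2x) + B cos(2x), where A and B are arbitrary constants fixed by the endpoint conditions.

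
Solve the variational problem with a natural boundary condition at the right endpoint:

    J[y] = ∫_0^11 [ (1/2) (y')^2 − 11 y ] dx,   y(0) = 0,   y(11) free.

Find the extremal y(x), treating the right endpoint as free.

The Lagrangian L = (1/2) (y')^2 − 11 y gives
    ∂L/∂y = −11,   ∂L/∂y' = y'.
Euler-Lagrange: d/dx(y') − (−11) = 0, i.e. y'' + 11 = 0, so
    y(x) = −(11/2) x^2 + C1 x + C2.
Fixed left endpoint y(0) = 0 ⇒ C2 = 0.
The right endpoint x = 11 is free, so the natural (transversality) condition is ∂L/∂y' |_{x=11} = 0, i.e. y'(11) = 0.
Compute y'(x) = −11 x + C1, so y'(11) = −121 + C1 = 0 ⇒ C1 = 121.
Therefore the extremal is
    y(x) = −(11/2) x^2 + 121 x.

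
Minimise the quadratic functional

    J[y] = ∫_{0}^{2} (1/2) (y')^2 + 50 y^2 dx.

The Lagrangian is L = (1/2) (y')^2 + 50 y^2.
Compute ∂L/∂y = 100y, ∂L/∂y' = y'.
The Euler-Lagrange equation d/dx(∂L/∂y') − ∂L/∂y = 0 reduces to
    y'' − 100 y = 0.
Its general solution is
    y(x) = A e^(10x) + B e^(−10x),
with A, B fixed by the endpoint conditions.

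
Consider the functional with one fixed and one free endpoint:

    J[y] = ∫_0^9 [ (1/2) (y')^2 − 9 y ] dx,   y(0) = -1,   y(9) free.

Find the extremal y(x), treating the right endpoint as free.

The Lagrangian L = (1/2) (y')^2 − 9 y gives
    ∂L/∂y = −9,   ∂L/∂y' = y'.
Euler-Lagrange: d/dx(y') − (−9) = 0, i.e. y'' + 9 = 0, so
    y(x) = −(9/2) x^2 + C1 x + C2.
Fixed left endpoint y(0) = -1 ⇒ C2 = -1.
The right endpoint x = 9 is free, so the natural (transversality) condition is ∂L/∂y' |_{x=9} = 0, i.e. y'(9) = 0.
Compute y'(x) = −9 x + C1, so y'(9) = −81 + C1 = 0 ⇒ C1 = 81.
Therefore the extremal is
    y(x) = −(9/2) x^2 + 81 x − 1.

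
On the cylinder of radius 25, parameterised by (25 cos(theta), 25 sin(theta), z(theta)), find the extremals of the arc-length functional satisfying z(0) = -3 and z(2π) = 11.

Parameterise the cylinder of radius R = 25 as
    r(θ) = (25 cos θ, 25 sin θ, z(θ)).
The arc-length element is
    ds = sqrt(625 + (dz/dθ)^2) dθ,
so the Lagrangian is L = sqrt(625 + z'^2).
L depends on z' only, not on z or θ, so ∂L/∂z = 0 and
    ∂L/∂z' = z' / sqrt(625 + z'^2).
The Euler-Lagrange equation gives
    d/dθ( z' / sqrt(625 + z'^2) ) = 0,
so z' is constant. Integrating once:
    z(θ) = a θ + b,
a helix on the cylinder (a straight line when the cylinder is unrolled). The constants a, b are determined by the endpoint conditions.
With endpoint conditions z(0) = -3 and z(2π) = 11: from z(0) = b we get b = -3, and a·2π + -3 = 11 gives a = 7/π, so
    z(θ) = (7/π) θ − 3.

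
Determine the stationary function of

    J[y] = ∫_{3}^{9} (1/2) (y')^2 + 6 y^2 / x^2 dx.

The Lagrangian is L = (1/2) (y')^2 + 6 y^2 / x^2.
Compute ∂L/∂y = 12y/x^2, ∂L/∂y' = y'.
The Euler-Lagrange equation d/dx(∂L/∂y') − ∂L/∂y = 0 reduces to
    y'' − 12/x^2 · y = 0  (x > 0).
Its general solution is
    y(x) = A x^4 + B x^(-3),
with A, B fixed by the endpoint conditions.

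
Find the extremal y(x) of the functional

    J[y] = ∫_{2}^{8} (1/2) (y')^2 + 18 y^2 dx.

The Lagrangian is L = (1/2) (y')^2 + 18 y^2.
Compute ∂L/∂y = 36y, ∂L/∂y' = y'.
The Euler-Lagrange equation d/dx(∂L/∂y') − ∂L/∂y = 0 reduces to
    y'' − 36 y = 0.
Its general solution is
    y(x) = A e^(6x) + B e^(−6x),
with A, B fixed by the endpoint conditions.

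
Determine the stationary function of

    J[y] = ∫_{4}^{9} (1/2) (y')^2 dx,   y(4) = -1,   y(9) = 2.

The Lagrangian is L = (1/2) (y')^2.
Compute ∂L/∂y = 0, ∂L/∂y' = y'.
The Euler-Lagrange equation d/dx(∂L/∂y') − ∂L/∂y = 0 reduces to
    y'' = 0.
Its general solution is
    y(x) = A x + B,
with A, B fixed by the endpoint conditions.
Applying the endpoint conditions y(4) = -1 and y(9) = 2: solve A·4 + B = -1 and A·9 + B = 2. Subtracting gives A(9 − 4) = 2 − -1, so A = 3/5, and B = -1 − A·4 = -17/5. Therefore
    y(x) = (3/5) x - 17/5.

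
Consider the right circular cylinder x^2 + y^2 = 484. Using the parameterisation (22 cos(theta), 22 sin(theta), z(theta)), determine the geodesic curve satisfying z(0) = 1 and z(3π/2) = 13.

Parameterise the cylinder of radius R = 22 as
    r(θ) = (22 cos θ, 22 sin θ, z(θ)).
The arc-length element is
    ds = sqrt(484 + (dz/dθ)^2) dθ,
so the Lagrangian is L = sqrt(484 + z'^2).
L depends on z' only, not on z or θ, so ∂L/∂z = 0 and
    ∂L/∂z' = z' / sqrt(484 + z'^2).
The Euler-Lagrange equation gives
    d/dθ( z' / sqrt(484 + z'^2) ) = 0,
so z' is constant. Integrating once:
    z(θ) = a θ + b,
a helix on the cylinder (a straight line when the cylinder is unrolled). The constants a, b are determined by the endpoint conditions.
With endpoint conditions z(0) = 1 and z(3π/2) = 13: from z(0) = b we get b = 1, and a·3π/2 + 1 = 13 gives a = 8/π, so
    z(θ) = (8/π) θ + 1.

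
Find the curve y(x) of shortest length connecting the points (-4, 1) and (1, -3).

Arc-length functional: J[y] = ∫ sqrt(1 + (y')^2) dx.
Lagrangian L = sqrt(1 + (y')^2) has no explicit y dependence, so ∂L/∂y = 0 and the Euler-Lagrange equation gives
    d/dx( y' / sqrt(1 + (y')^2) ) = 0  ⇒  y' / sqrt(1 + (y')^2) = const.
Hence y' is constant, so y(x) is affine.
Fitting the endpoints (-4, 1) and (1, -3):
    slope m = ((-3) − 1) / (1 − (-4)) = -4/5,
    intercept c = 1 − m·(-4) = -11/5.
Extremal: y(x) = (-4/5) x - 11/5.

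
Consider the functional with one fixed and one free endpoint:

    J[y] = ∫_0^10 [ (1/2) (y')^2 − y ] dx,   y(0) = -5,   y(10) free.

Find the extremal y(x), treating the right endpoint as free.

The Lagrangian L = (1/2) (y')^2 − y gives
    ∂L/∂y = −1,   ∂L/∂y' = y'.
Euler-Lagrange: d/dx(y') − (−1) = 0, i.e. y'' + 1 = 0, so
    y(x) = −(1/2) x^2 + C1 x + C2.
Fixed left endpoint y(0) = -5 ⇒ C2 = -5.
The right endpoint x = 10 is free, so the natural (transversality) condition is ∂L/∂y' |_{x=10} = 0, i.e. y'(10) = 0.
Compute y'(x) = −1 x + C1, so y'(10) = −10 + C1 = 0 ⇒ C1 = 10.
Therefore the extremal is
    y(x) = −x^2/2 + 10 x − 5.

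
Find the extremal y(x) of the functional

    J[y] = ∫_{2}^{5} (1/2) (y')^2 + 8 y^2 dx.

The Lagrangian is L = (1/2) (y')^2 + 8 y^2.
Compute ∂L/∂y = 16y, ∂L/∂y' = y'.
The Euler-Lagrange equation d/dx(∂L/∂y') − ∂L/∂y = 0 reduces to
    y'' − 16 y = 0.
Its general solution is
    y(x) = A e^(4x) + B e^(−4x),
with A, B fixed by the endpoint conditions.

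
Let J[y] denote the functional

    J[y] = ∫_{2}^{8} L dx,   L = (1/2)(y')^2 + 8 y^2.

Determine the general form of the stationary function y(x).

The Lagrangian is L = (1/2)(y')^2 + 8 y^2.
∂L/∂y = 16y.
∂L/∂y' = y'.
The Euler-Lagrange equation d/dx(∂L/∂y') − ∂L/∂y = 0 becomes:
    y'' - 16 y = 0
General solution: y(x) = A e^(4x) + B e^(-4x), where A and B are arbitrary constants fixed by the endpoint conditions.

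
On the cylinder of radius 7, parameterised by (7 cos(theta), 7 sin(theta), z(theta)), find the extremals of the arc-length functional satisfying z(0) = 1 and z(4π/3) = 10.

Parameterise the cylinder of radius R = 7 as
    r(θ) = (7 cos θ, 7 sin θ, z(θ)).
The arc-length element is
    ds = sqrt(49 + (dz/dθ)^2) dθ,
so the Lagrangian is L = sqrt(49 + z'^2).
L depends on z' only, not on z or θ, so ∂L/∂z = 0 and
    ∂L/∂z' = z' / sqrt(49 + z'^2).
The Euler-Lagrange equation gives
    d/dθ( z' / sqrt(49 + z'^2) ) = 0,
so z' is constant. Integrating once:
    z(θ) = a θ + b,
a helix on the cylinder (a straight line when the cylinder is unrolled). The constants a, b are determined by the endpoint conditions.
With endpoint conditions z(0) = 1 and z(4π/3) = 10: from z(0) = b we get b = 1, and a·4π/3 + 1 = 10 gives a = 27/(4π), so
    z(θ) = (27/(4π)) θ + 1.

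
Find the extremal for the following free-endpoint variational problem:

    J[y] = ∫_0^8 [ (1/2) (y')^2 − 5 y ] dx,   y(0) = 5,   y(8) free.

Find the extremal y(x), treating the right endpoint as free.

The Lagrangian L = (1/2) (y')^2 − 5 y gives
    ∂L/∂y = −5,   ∂L/∂y' = y'.
Euler-Lagrange: d/dx(y') − (−5) = 0, i.e. y'' + 5 = 0, so
    y(x) = −(5/2) x^2 + C1 x + C2.
Fixed left endpoint y(0) = 5 ⇒ C2 = 5.
The right endpoint x = 8 is free, so the natural (transversality) condition is ∂L/∂y' |_{x=8} = 0, i.e. y'(8) = 0.
Compute y'(x) = −5 x + C1, so y'(8) = −40 + C1 = 0 ⇒ C1 = 40.
Therefore the extremal is
    y(x) = −(5/2) x^2 + 40 x + 5.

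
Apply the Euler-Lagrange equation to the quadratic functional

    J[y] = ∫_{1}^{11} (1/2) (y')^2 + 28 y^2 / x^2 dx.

The Lagrangian is L = (1/2) (y')^2 + 28 y^2 / x^2.
Compute ∂L/∂y = 56y/x^2, ∂L/∂y' = y'.
The Euler-Lagrange equation d/dx(∂L/∂y') − ∂L/∂y = 0 reduces to
    y'' − 56/x^2 · y = 0  (x > 0).
Its general solution is
    y(x) = A x^8 + B x^(-7),
with A, B fixed by the endpoint conditions.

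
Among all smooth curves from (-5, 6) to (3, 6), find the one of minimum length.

Arc-length functional: J[y] = ∫ sqrt(1 + (y')^2) dx.
Lagrangian L = sqrt(1 + (y')^2) has no explicit y dependence, so ∂L/∂y = 0 and the Euler-Lagrange equation gives
    d/dx( y' / sqrt(1 + (y')^2) ) = 0  ⇒  y' / sqrt(1 + (y')^2) = const.
Hence y' is constant, so y(x) is affine.
Fitting the endpoints (-5, 6) and (3, 6):
    slope m = (6 − 6) / (3 − (-5)) = 0,
    intercept c = 6 − m·(-5) = 6.
Extremal: y(x) = 6.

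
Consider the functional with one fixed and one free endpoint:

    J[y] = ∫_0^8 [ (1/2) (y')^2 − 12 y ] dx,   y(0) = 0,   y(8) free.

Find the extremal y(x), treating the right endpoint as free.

The Lagrangian L = (1/2) (y')^2 − 12 y gives
    ∂L/∂y = −12,   ∂L/∂y' = y'.
Euler-Lagrange: d/dx(y') − (−12) = 0, i.e. y'' + 12 = 0, so
    y(x) = −(12/2) x^2 + C1 x + C2.
Fixed left endpoint y(0) = 0 ⇒ C2 = 0.
The right endpoint x = 8 is free, so the natural (transversality) condition is ∂L/∂y' |_{x=8} = 0, i.e. y'(8) = 0.
Compute y'(x) = −12 x + C1, so y'(8) = −96 + C1 = 0 ⇒ C1 = 96.
Therefore the extremal is
    y(x) = −6 x^2 + 96 x.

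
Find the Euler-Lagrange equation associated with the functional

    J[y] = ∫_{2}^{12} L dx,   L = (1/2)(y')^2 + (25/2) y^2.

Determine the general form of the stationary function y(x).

The Lagrangian is L = (1/2)(y')^2 + (25/2) y^2.
∂L/∂y = 25y.
∂L/∂y' = y'.
The Euler-Lagrange equation d/dx(∂L/∂y') − ∂L/∂y = 0 becomes:
    y'' - 25 y = 0
General solution: y(x) = A e^(5x) + B e^(-5x), where A and B are arbitrary constants fixed by the endpoint conditions.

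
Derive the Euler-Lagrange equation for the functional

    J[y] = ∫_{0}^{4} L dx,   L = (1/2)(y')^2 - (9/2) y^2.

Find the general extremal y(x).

The Lagrangian is L = (1/2)(y')^2 - (9/2) y^2.
∂L/∂y = -9y.
∂L/∂y' = y'.
The Euler-Lagrange equation d/dx(∂L/∂y') − ∂L/∂y = 0 becomes:
    y'' + 9 y = 0
General solution: y(x) = A sin(3x) + B cos(3x), where A and B are arbitrary constants fixed by the endpoint conditions.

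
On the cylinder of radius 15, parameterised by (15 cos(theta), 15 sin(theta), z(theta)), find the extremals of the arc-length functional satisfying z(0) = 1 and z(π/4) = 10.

Parameterise the cylinder of radius R = 15 as
    r(θ) = (15 cos θ, 15 sin θ, z(θ)).
The arc-length element is
    ds = sqrt(225 + (dz/dθ)^2) dθ,
so the Lagrangian is L = sqrt(225 + z'^2).
L depends on z' only, not on z or θ, so ∂L/∂z = 0 and
    ∂L/∂z' = z' / sqrt(225 + z'^2).
The Euler-Lagrange equation gives
    d/dθ( z' / sqrt(225 + z'^2) ) = 0,
so z' is constant. Integrating once:
    z(θ) = a θ + b,
a helix on the cylinder (a straight line when the cylinder is unrolled). The constants a, b are determined by the endpoint conditions.
With endpoint conditions z(0) = 1 and z(π/4) = 10: from z(0) = b we get b = 1, and a·π/4 + 1 = 10 gives a = 36/π, so
    z(θ) = (36/π) θ + 1.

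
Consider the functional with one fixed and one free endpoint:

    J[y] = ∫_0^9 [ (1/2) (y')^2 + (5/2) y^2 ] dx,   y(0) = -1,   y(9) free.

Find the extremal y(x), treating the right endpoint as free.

The Lagrangian L = (1/2) (y')^2 + (5/2) y^2 gives
    ∂L/∂y = 5 y,   ∂L/∂y' = y'.
Euler-Lagrange: y'' − 5 y = 0.
With k = sqrt(5), the general solution is
    y(x) = A cosh(sqrt(5) x) + B sinh(sqrt(5) x).
Fixed left endpoint y(0) = -1 ⇒ A = -1.
The right endpoint x = 9 is free, so the natural (transversality) condition is ∂L/∂y' |_{x=9} = 0, i.e. y'(9) = 0.
Compute y'(x) = A k sinh(k x) + B k cosh(k x), so
    y'(9) = A k sinh(k·9) + B k cosh(k·9) = 0
    ⇒ B = −A tanh(k·9) = tanh(sqrt(5)·9).
Therefore the extremal is
    y(x) = −cosh(sqrt(5) x) + tanh(sqrt(5)·9) sinh(sqrt(5) x).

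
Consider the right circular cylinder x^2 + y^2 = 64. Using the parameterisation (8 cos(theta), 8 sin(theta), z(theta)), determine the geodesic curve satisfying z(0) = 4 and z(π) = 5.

Parameterise the cylinder of radius R = 8 as
    r(θ) = (8 cos θ, 8 sin θ, z(θ)).
The arc-length element is
    ds = sqrt(64 + (dz/dθ)^2) dθ,
so the Lagrangian is L = sqrt(64 + z'^2).
L depends on z' only, not on z or θ, so ∂L/∂z = 0 and
    ∂L/∂z' = z' / sqrt(64 + z'^2).
The Euler-Lagrange equation gives
    d/dθ( z' / sqrt(64 + z'^2) ) = 0,
so z' is constant. Integrating once:
    z(θ) = a θ + b,
a helix on the cylinder (a straight line when the cylinder is unrolled). The constants a, b are determined by the endpoint conditions.
With endpoint conditions z(0) = 4 and z(π) = 5: from z(0) = b we get b = 4, and a·π + 4 = 5 gives a = 1/π, so
    z(θ) = (1/π) θ + 4.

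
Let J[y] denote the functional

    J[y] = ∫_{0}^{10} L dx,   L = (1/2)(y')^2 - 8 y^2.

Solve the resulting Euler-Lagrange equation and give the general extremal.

The Lagrangian is L = (1/2)(y')^2 - 8 y^2.
∂L/∂y = -16y.
∂L/∂y' = y'.
The Euler-Lagrange equation d/dx(∂L/∂y') − ∂L/∂y = 0 becomes:
    y'' + 16 y = 0
General solution: y(x) = A sin(4x) + B cos(4x), where A and B are arbitrary constants fixed by the endpoint conditions.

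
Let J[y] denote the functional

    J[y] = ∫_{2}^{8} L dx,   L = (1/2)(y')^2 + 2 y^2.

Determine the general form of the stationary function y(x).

The Lagrangian is L = (1/2)(y')^2 + 2 y^2.
∂L/∂y = 4y.
∂L/∂y' = y'.
The Euler-Lagrange equation d/dx(∂L/∂y') − ∂L/∂y = 0 becomes:
    y'' - 4 y = 0
General solution: y(x) = A e^(2x) + B e^(-2x), where A and B are arbitrary constants fixed by the endpoint conditions.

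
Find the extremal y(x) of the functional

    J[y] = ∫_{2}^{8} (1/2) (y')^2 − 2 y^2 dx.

The Lagrangian is L = (1/2) (y')^2 − 2 y^2.
Compute ∂L/∂y = -4y, ∂L/∂y' = y'.
The Euler-Lagrange equation d/dx(∂L/∂y') − ∂L/∂y = 0 reduces to
    y'' + 4 y = 0.
Its general solution is
    y(x) = A sin(2x) + B cos(2x),
with A, B fixed by the endpoint conditions.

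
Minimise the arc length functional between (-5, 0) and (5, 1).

Arc-length functional: J[y] = ∫ sqrt(1 + (y')^2) dx.
Lagrangian L = sqrt(1 + (y')^2) has no explicit y dependence, so ∂L/∂y = 0 and the Euler-Lagrange equation gives
    d/dx( y' / sqrt(1 + (y')^2) ) = 0  ⇒  y' / sqrt(1 + (y')^2) = const.
Hence y' is constant, so y(x) is affine.
Fitting the endpoints (-5, 0) and (5, 1):
    slope m = (1 − 0) / (5 − (-5)) = 1/10,
    intercept c = 0 − m·(-5) = 1/2.
Extremal: y(x) = (1/10) x + 1/2.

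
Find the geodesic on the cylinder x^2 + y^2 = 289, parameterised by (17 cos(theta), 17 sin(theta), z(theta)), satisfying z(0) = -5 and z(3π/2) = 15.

Parameterise the cylinder of radius R = 17 as
    r(θ) = (17 cos θ, 17 sin θ, z(θ)).
The arc-length element is
    ds = sqrt(289 + (dz/dθ)^2) dθ,
so the Lagrangian is L = sqrt(289 + z'^2).
L depends on z' only, not on z or θ, so ∂L/∂z = 0 and
    ∂L/∂z' = z' / sqrt(289 + z'^2).
The Euler-Lagrange equation gives
    d/dθ( z' / sqrt(289 + z'^2) ) = 0,
so z' is constant. Integrating once:
    z(θ) = a θ + b,
a helix on the cylinder (a straight line when the cylinder is unrolled). The constants a, b are determined by the endpoint conditions.
With endpoint conditions z(0) = -5 and z(3π/2) = 15: from z(0) = b we get b = -5, and a·3π/2 + -5 = 15 gives a = 40/(3π), so
    z(θ) = (40/(3π)) θ − 5.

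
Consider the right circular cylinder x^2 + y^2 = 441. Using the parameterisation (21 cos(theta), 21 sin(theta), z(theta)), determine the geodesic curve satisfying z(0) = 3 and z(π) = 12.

Parameterise the cylinder of radius R = 21 as
    r(θ) = (21 cos θ, 21 sin θ, z(θ)).
The arc-length element is
    ds = sqrt(441 + (dz/dθ)^2) dθ,
so the Lagrangian is L = sqrt(441 + z'^2).
L depends on z' only, not on z or θ, so ∂L/∂z = 0 and
    ∂L/∂z' = z' / sqrt(441 + z'^2).
The Euler-Lagrange equation gives
    d/dθ( z' / sqrt(441 + z'^2) ) = 0,
so z' is constant. Integrating once:
    z(θ) = a θ + b,
a helix on the cylinder (a straight line when the cylinder is unrolled). The constants a, b are determined by the endpoint conditions.
With endpoint conditions z(0) = 3 and z(π) = 12: from z(0) = b we get b = 3, and a·π + 3 = 12 gives a = 9/π, so
    z(θ) = (9/π) θ + 3.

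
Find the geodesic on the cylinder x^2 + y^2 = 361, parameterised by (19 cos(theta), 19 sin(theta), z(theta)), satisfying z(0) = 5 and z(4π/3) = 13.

Parameterise the cylinder of radius R = 19 as
    r(θ) = (19 cos θ, 19 sin θ, z(θ)).
The arc-length element is
    ds = sqrt(361 + (dz/dθ)^2) dθ,
so the Lagrangian is L = sqrt(361 + z'^2).
L depends on z' only, not on z or θ, so ∂L/∂z = 0 and
    ∂L/∂z' = z' / sqrt(361 + z'^2).
The Euler-Lagrange equation gives
    d/dθ( z' / sqrt(361 + z'^2) ) = 0,
so z' is constant. Integrating once:
    z(θ) = a θ + b,
a helix on the cylinder (a straight line when the cylinder is unrolled). The constants a, b are determined by the endpoint conditions.
With endpoint conditions z(0) = 5 and z(4π/3) = 13: from z(0) = b we get b = 5, and a·4π/3 + 5 = 13 gives a = 6/π, so
    z(θ) = (6/π) θ + 5.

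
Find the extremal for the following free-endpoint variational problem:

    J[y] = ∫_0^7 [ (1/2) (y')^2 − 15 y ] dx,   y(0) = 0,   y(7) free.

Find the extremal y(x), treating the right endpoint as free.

The Lagrangian L = (1/2) (y')^2 − 15 y gives
    ∂L/∂y = −15,   ∂L/∂y' = y'.
Euler-Lagrange: d/dx(y') − (−15) = 0, i.e. y'' + 15 = 0, so
    y(x) = −(15/2) x^2 + C1 x + C2.
Fixed left endpoint y(0) = 0 ⇒ C2 = 0.
The right endpoint x = 7 is free, so the natural (transversality) condition is ∂L/∂y' |_{x=7} = 0, i.e. y'(7) = 0.
Compute y'(x) = −15 x + C1, so y'(7) = −105 + C1 = 0 ⇒ C1 = 105.
Therefore the extremal is
    y(x) = −(15/2) x^2 + 105 x.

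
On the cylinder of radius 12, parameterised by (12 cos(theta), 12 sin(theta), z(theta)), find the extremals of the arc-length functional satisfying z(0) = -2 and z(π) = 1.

Parameterise the cylinder of radius R = 12 as
    r(θ) = (12 cos θ, 12 sin θ, z(θ)).
The arc-length element is
    ds = sqrt(144 + (dz/dθ)^2) dθ,
so the Lagrangian is L = sqrt(144 + z'^2).
L depends on z' only, not on z or θ, so ∂L/∂z = 0 and
    ∂L/∂z' = z' / sqrt(144 + z'^2).
The Euler-Lagrange equation gives
    d/dθ( z' / sqrt(144 + z'^2) ) = 0,
so z' is constant. Integrating once:
    z(θ) = a θ + b,
a helix on the cylinder (a straight line when the cylinder is unrolled). The constants a, b are determined by the endpoint conditions.
With endpoint conditions z(0) = -2 and z(π) = 1: from z(0) = b we get b = -2, and a·π + -2 = 1 gives a = 3/π, so
    z(θ) = (3/π) θ − 2.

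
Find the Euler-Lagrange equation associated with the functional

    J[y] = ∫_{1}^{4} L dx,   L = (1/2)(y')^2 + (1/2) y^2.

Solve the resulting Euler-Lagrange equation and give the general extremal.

The Lagrangian is L = (1/2)(y')^2 + (1/2) y^2.
∂L/∂y = y.
∂L/∂y' = y'.
The Euler-Lagrange equation d/dx(∂L/∂y') − ∂L/∂y = 0 becomes:
    y'' - y = 0
General solution: y(x) = A e^x + B e^(-x), where A and B are arbitrary constants fixed by the endpoint conditions.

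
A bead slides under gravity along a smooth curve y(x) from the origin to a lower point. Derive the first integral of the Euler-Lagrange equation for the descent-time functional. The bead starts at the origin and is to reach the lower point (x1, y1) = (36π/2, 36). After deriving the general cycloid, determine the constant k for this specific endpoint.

The Lagrangian L = sqrt((1 + y'^2) / y) has no explicit x dependence, so the Beltrami identity applies:
    L − y' ∂L/∂y' = C.
Compute ∂L/∂y' = y' / sqrt(y (1 + y'^2)).
Substitute:
    sqrt((1 + y'^2)/y) − y'·y' / sqrt(y (1 + y'^2))
    = (1 + y'^2) / sqrt(y (1 + y'^2)) − y'^2 / sqrt(y (1 + y'^2))
    = 1 / sqrt(y (1 + y'^2)) = C.
Squaring and rearranging gives the first integral
    y (1 + y'^2) = 1/C^2 =: k   (constant).
Solving this first-order ODE by the substitution
    y = (k/2)(1 − cos θ)
yields the cycloid parameterisation
    x(θ) = (k/2)(θ − sin θ),   y(θ) = (k/2)(1 − cos θ).
The constant k is fixed by the endpoint condition.
Now fit the given lower endpoint (x1, y1) = (36π/2, 36). At the bottom of the first arch (θ = π), the parametric equations give
    y(π) = (k/2)(1 − cos π) = k,
    x(π) = (k/2)(π − sin π) = kπ/2.
Matching y(π) = 36 gives k = 36, consistent with x(π) = 36π/2. Therefore the specific cycloid is
    x(θ) = (36/2)(θ − sin θ),   y(θ) = (36/2)(1 − cos θ).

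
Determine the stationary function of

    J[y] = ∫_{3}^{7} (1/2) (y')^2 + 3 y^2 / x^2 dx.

The Lagrangian is L = (1/2) (y')^2 + 3 y^2 / x^2.
Compute ∂L/∂y = 6y/x^2, ∂L/∂y' = y'.
The Euler-Lagrange equation d/dx(∂L/∂y') − ∂L/∂y = 0 reduces to
    y'' − 6/x^2 · y = 0  (x > 0).
Its general solution is
    y(x) = A x^3 + B x^(-2),
with A, B fixed by the endpoint conditions.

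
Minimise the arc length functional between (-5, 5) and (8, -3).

Arc-length functional: J[y] = ∫ sqrt(1 + (y')^2) dx.
Lagrangian L = sqrt(1 + (y')^2) has no explicit y dependence, so ∂L/∂y = 0 and the Euler-Lagrange equation gives
    d/dx( y' / sqrt(1 + (y')^2) ) = 0  ⇒  y' / sqrt(1 + (y')^2) = const.
Hence y' is constant, so y(x) is affine.
Fitting the endpoints (-5, 5) and (8, -3):
    slope m = ((-3) − 5) / (8 − (-5)) = -8/13,
    intercept c = 5 − m·(-5) = 25/13.
Extremal: y(x) = (-8/13) x + 25/13.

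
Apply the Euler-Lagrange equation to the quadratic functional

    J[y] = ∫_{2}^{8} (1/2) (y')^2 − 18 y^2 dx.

The Lagrangian is L = (1/2) (y')^2 − 18 y^2.
Compute ∂L/∂y = -36y, ∂L/∂y' = y'.
The Euler-Lagrange equation d/dx(∂L/∂y') − ∂L/∂y = 0 reduces to
    y'' + 36 y = 0.
Its general solution is
    y(x) = A sin(6x) + B cos(6x),
with A, B fixed by the endpoint conditions.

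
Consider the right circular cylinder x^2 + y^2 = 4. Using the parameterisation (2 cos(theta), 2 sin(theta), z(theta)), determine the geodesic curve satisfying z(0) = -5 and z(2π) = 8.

Parameterise the cylinder of radius R = 2 as
    r(θ) = (2 cos θ, 2 sin θ, z(θ)).
The arc-length element is
    ds = sqrt(4 + (dz/dθ)^2) dθ,
so the Lagrangian is L = sqrt(4 + z'^2).
L depends on z' only, not on z or θ, so ∂L/∂z = 0 and
    ∂L/∂z' = z' / sqrt(4 + z'^2).
The Euler-Lagrange equation gives
    d/dθ( z' / sqrt(4 + z'^2) ) = 0,
so z' is constant. Integrating once:
    z(θ) = a θ + b,
a helix on the cylinder (a straight line when the cylinder is unrolled). The constants a, b are determined by the endpoint conditions.
With endpoint conditions z(0) = -5 and z(2π) = 8: from z(0) = b we get b = -5, and a·2π + -5 = 8 gives a = 13/(2π), so
    z(θ) = (13/(2π)) θ − 5.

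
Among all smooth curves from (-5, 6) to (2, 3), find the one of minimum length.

Arc-length functional: J[y] = ∫ sqrt(1 + (y')^2) dx.
Lagrangian L = sqrt(1 + (y')^2) has no explicit y dependence, so ∂L/∂y = 0 and the Euler-Lagrange equation gives
    d/dx( y' / sqrt(1 + (y')^2) ) = 0  ⇒  y' / sqrt(1 + (y')^2) = const.
Hence y' is constant, so y(x) is affine.
Fitting the endpoints (-5, 6) and (2, 3):
    slope m = (3 − 6) / (2 − (-5)) = -3/7,
    intercept c = 6 − m·(-5) = 27/7.
Extremal: y(x) = (-3/7) x + 27/7.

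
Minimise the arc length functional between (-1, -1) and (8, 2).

Arc-length functional: J[y] = ∫ sqrt(1 + (y')^2) dx.
Lagrangian L = sqrt(1 + (y')^2) has no explicit y dependence, so ∂L/∂y = 0 and the Euler-Lagrange equation gives
    d/dx( y' / sqrt(1 + (y')^2) ) = 0  ⇒  y' / sqrt(1 + (y')^2) = const.
Hence y' is constant, so y(x) is affine.
Fitting the endpoints (-1, -1) and (8, 2):
    slope m = (2 − (-1)) / (8 − (-1)) = 1/3,
    intercept c = (-1) − m·(-1) = -2/3.
Extremal: y(x) = (1/3) x - 2/3.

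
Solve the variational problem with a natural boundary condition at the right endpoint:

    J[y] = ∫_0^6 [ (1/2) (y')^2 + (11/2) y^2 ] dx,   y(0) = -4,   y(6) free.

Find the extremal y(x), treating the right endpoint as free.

The Lagrangian L = (1/2) (y')^2 + (11/2) y^2 gives
    ∂L/∂y = 11 y,   ∂L/∂y' = y'.
Euler-Lagrange: y'' − 11 y = 0.
With k = sqrt(11), the general solution is
    y(x) = A cosh(sqrt(11) x) + B sinh(sqrt(11) x).
Fixed left endpoint y(0) = -4 ⇒ A = -4.
The right endpoint x = 6 is free, so the natural (transversality) condition is ∂L/∂y' |_{x=6} = 0, i.e. y'(6) = 0.
Compute y'(x) = A k sinh(k x) + B k cosh(k x), so
    y'(6) = A k sinh(k·6) + B k cosh(k·6) = 0
    ⇒ B = −A tanh(k·6) = 4 tanh(sqrt(11)·6).
Therefore the extremal is
    y(x) = −4 cosh(sqrt(11) x) + 4 tanh(sqrt(11)·6) sinh(sqrt(11) x).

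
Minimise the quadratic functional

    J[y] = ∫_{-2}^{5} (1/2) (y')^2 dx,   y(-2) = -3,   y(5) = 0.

The Lagrangian is L = (1/2) (y')^2.
Compute ∂L/∂y = 0, ∂L/∂y' = y'.
The Euler-Lagrange equation d/dx(∂L/∂y') − ∂L/∂y = 0 reduces to
    y'' = 0.
Its general solution is
    y(x) = A x + B,
with A, B fixed by the endpoint conditions.
Applying the endpoint conditions y(-2) = -3 and y(5) = 0: solve A·-2 + B = -3 and A·5 + B = 0. Subtracting gives A(5 − -2) = 0 − -3, so A = 3/7, and B = -3 − A·-2 = -15/7. Therefore
    y(x) = (3/7) x - 15/7.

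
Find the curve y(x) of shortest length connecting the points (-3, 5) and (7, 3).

Arc-length functional: J[y] = ∫ sqrt(1 + (y')^2) dx.
Lagrangian L = sqrt(1 + (y')^2) has no explicit y dependence, so ∂L/∂y = 0 and the Euler-Lagrange equation gives
    d/dx( y' / sqrt(1 + (y')^2) ) = 0  ⇒  y' / sqrt(1 + (y')^2) = const.
Hence y' is constant, so y(x) is affine.
Fitting the endpoints (-3, 5) and (7, 3):
    slope m = (3 − 5) / (7 − (-3)) = -1/5,
    intercept c = 5 − m·(-3) = 22/5.
Extremal: y(x) = (-1/5) x + 22/5.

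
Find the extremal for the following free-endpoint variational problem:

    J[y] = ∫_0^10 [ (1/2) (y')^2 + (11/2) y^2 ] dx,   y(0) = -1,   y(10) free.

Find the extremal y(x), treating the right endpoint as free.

The Lagrangian L = (1/2) (y')^2 + (11/2) y^2 gives
    ∂L/∂y = 11 y,   ∂L/∂y' = y'.
Euler-Lagrange: y'' − 11 y = 0.
With k = sqrt(11), the general solution is
    y(x) = A cosh(sqrt(11) x) + B sinh(sqrt(11) x).
Fixed left endpoint y(0) = -1 ⇒ A = -1.
The right endpoint x = 10 is free, so the natural (transversality) condition is ∂L/∂y' |_{x=10} = 0, i.e. y'(10) = 0.
Compute y'(x) = A k sinh(k x) + B k cosh(k x), so
    y'(10) = A k sinh(k·10) + B k cosh(k·10) = 0
    ⇒ B = −A tanh(k·10) = tanh(sqrt(11)·10).
Therefore the extremal is
    y(x) = −cosh(sqrt(11) x) + tanh(sqrt(11)·10) sinh(sqrt(11) x).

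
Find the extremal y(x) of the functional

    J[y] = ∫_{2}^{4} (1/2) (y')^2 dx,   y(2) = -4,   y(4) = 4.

The Lagrangian is L = (1/2) (y')^2.
Compute ∂L/∂y = 0, ∂L/∂y' = y'.
The Euler-Lagrange equation d/dx(∂L/∂y') − ∂L/∂y = 0 reduces to
    y'' = 0.
Its general solution is
    y(x) = A x + B,
with A, B fixed by the endpoint conditions.
Applying the endpoint conditions y(2) = -4 and y(4) = 4: solve A·2 + B = -4 and A·4 + B = 4. Subtracting gives A(4 − 2) = 4 − -4, so A = 4, and B = -4 − A·2 = -12. Therefore
    y(x) = 4 x - 12.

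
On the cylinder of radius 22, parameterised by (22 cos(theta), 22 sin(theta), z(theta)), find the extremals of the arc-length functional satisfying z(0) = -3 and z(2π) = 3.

Parameterise the cylinder of radius R = 22 as
    r(θ) = (22 cos θ, 22 sin θ, z(θ)).
The arc-length element is
    ds = sqrt(484 + (dz/dθ)^2) dθ,
so the Lagrangian is L = sqrt(484 + z'^2).
L depends on z' only, not on z or θ, so ∂L/∂z = 0 and
    ∂L/∂z' = z' / sqrt(484 + z'^2).
The Euler-Lagrange equation gives
    d/dθ( z' / sqrt(484 + z'^2) ) = 0,
so z' is constant. Integrating once:
    z(θ) = a θ + b,
a helix on the cylinder (a straight line when the cylinder is unrolled). The constants a, b are determined by the endpoint conditions.
With endpoint conditions z(0) = -3 and z(2π) = 3: from z(0) = b we get b = -3, and a·2π + -3 = 3 gives a = 3/π, so
    z(θ) = (3/π) θ − 3.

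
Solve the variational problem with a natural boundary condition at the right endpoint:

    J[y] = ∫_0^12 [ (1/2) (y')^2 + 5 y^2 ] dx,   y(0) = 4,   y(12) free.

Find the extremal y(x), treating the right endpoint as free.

The Lagrangian L = (1/2) (y')^2 + 5 y^2 gives
    ∂L/∂y = 10 y,   ∂L/∂y' = y'.
Euler-Lagrange: y'' − 10 y = 0.
With k = sqrt(10), the general solution is
    y(x) = A cosh(sqrt(10) x) + B sinh(sqrt(10) x).
Fixed left endpoint y(0) = 4 ⇒ A = 4.
The right endpoint x = 12 is free, so the natural (transversality) condition is ∂L/∂y' |_{x=12} = 0, i.e. y'(12) = 0.
Compute y'(x) = A k sinh(k x) + B k cosh(k x), so
    y'(12) = A k sinh(k·12) + B k cosh(k·12) = 0
    ⇒ B = −A tanh(k·12) = − 4 tanh(sqrt(10)·12).
Therefore the extremal is
    y(x) = 4 cosh(sqrt(10) x) − 4 tanh(sqrt(10)·12) sinh(sqrt(10) x).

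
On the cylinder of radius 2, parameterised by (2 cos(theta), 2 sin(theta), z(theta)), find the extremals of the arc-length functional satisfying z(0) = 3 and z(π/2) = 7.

Parameterise the cylinder of radius R = 2 as
    r(θ) = (2 cos θ, 2 sin θ, z(θ)).
The arc-length element is
    ds = sqrt(4 + (dz/dθ)^2) dθ,
so the Lagrangian is L = sqrt(4 + z'^2).
L depends on z' only, not on z or θ, so ∂L/∂z = 0 and
    ∂L/∂z' = z' / sqrt(4 + z'^2).
The Euler-Lagrange equation gives
    d/dθ( z' / sqrt(4 + z'^2) ) = 0,
so z' is constant. Integrating once:
    z(θ) = a θ + b,
a helix on the cylinder (a straight line when the cylinder is unrolled). The constants a, b are determined by the endpoint conditions.
With endpoint conditions z(0) = 3 and z(π/2) = 7: from z(0) = b we get b = 3, and a·π/2 + 3 = 7 gives a = 8/π, so
    z(θ) = (8/π) θ + 3.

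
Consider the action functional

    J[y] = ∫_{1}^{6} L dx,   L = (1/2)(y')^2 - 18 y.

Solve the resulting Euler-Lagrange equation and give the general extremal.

The Lagrangian is L = (1/2)(y')^2 - 18 y.
∂L/∂y = -18.
∂L/∂y' = y'.
The Euler-Lagrange equation d/dx(∂L/∂y') − ∂L/∂y = 0 becomes:
    y'' + 18 = 0
General solution: y(x) = -9 x^2 + A x + B, where A and B are arbitrary constants fixed by the endpoint conditions.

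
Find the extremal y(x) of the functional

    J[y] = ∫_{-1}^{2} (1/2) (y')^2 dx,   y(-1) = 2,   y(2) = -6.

The Lagrangian is L = (1/2) (y')^2.
Compute ∂L/∂y = 0, ∂L/∂y' = y'.
The Euler-Lagrange equation d/dx(∂L/∂y') − ∂L/∂y = 0 reduces to
    y'' = 0.
Its general solution is
    y(x) = A x + B,
with A, B fixed by the endpoint conditions.
Applying the endpoint conditions y(-1) = 2 and y(2) = -6: solve A·-1 + B = 2 and A·2 + B = -6. Subtracting gives A(2 − -1) = -6 − 2, so A = -8/3, and B = 2 − A·-1 = -2/3. Therefore
    y(x) = (-8/3) x - 2/3.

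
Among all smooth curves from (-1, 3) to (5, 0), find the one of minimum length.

Arc-length functional: J[y] = ∫ sqrt(1 + (y')^2) dx.
Lagrangian L = sqrt(1 + (y')^2) has no explicit y dependence, so ∂L/∂y = 0 and the Euler-Lagrange equation gives
    d/dx( y' / sqrt(1 + (y')^2) ) = 0  ⇒  y' / sqrt(1 + (y')^2) = const.
Hence y' is constant, so y(x) is affine.
Fitting the endpoints (-1, 3) and (5, 0):
    slope m = (0 − 3) / (5 − (-1)) = -1/2,
    intercept c = 3 − m·(-1) = 5/2.
Extremal: y(x) = (-1/2) x + 5/2.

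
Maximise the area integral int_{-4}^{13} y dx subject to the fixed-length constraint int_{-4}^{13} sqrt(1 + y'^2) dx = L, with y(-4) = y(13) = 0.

Set up the augmented Lagrangian using a multiplier λ for the length constraint:
    F(y, y') = y − λ sqrt(1 + y'^2).
F has no explicit x dependence, so the Beltrami identity yields a first integral
    F − y' ∂F/∂y' = C.
Compute ∂F/∂y' = −λ y' / sqrt(1 + y'^2). Then
    y − λ sqrt(1 + y'^2) + λ y'^2 / sqrt(1 + y'^2) = C
    ⇒  y − λ / sqrt(1 + y'^2) = C.
Solving for y' and integrating gives
    (x − a)^2 + (y − b)^2 = λ^2,
a circular arc of radius λ. The constants a, b are determined by the endpoint conditions y(-4) = y(13) = 0, and λ is fixed implicitly by the length constraint
    ∫_{-4}^{13} sqrt(1 + y'^2) dx = L.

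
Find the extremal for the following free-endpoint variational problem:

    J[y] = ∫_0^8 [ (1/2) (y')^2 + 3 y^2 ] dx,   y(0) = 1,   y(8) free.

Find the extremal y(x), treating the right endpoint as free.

The Lagrangian L = (1/2) (y')^2 + 3 y^2 gives
    ∂L/∂y = 6 y,   ∂L/∂y' = y'.
Euler-Lagrange: y'' − 6 y = 0.
With k = sqrt(6), the general solution is
    y(x) = A cosh(sqrt(6) x) + B sinh(sqrt(6) x).
Fixed left endpoint y(0) = 1 ⇒ A = 1.
The right endpoint x = 8 is free, so the natural (transversality) condition is ∂L/∂y' |_{x=8} = 0, i.e. y'(8) = 0.
Compute y'(x) = A k sinh(k x) + B k cosh(k x), so
    y'(8) = A k sinh(k·8) + B k cosh(k·8) = 0
    ⇒ B = −A tanh(k·8) = − tanh(sqrt(6)·8).
Therefore the extremal is
    y(x) = cosh(sqrt(6) x) − tanh(sqrt(6)·8) sinh(sqrt(6) x).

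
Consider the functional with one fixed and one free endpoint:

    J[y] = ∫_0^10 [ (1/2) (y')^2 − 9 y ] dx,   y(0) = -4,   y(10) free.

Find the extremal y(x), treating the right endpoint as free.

The Lagrangian L = (1/2) (y')^2 − 9 y gives
    ∂L/∂y = −9,   ∂L/∂y' = y'.
Euler-Lagrange: d/dx(y') − (−9) = 0, i.e. y'' + 9 = 0, so
    y(x) = −(9/2) x^2 + C1 x + C2.
Fixed left endpoint y(0) = -4 ⇒ C2 = -4.
The right endpoint x = 10 is free, so the natural (transversality) condition is ∂L/∂y' |_{x=10} = 0, i.e. y'(10) = 0.
Compute y'(x) = −9 x + C1, so y'(10) = −90 + C1 = 0 ⇒ C1 = 90.
Therefore the extremal is
    y(x) = −(9/2) x^2 + 90 x − 4.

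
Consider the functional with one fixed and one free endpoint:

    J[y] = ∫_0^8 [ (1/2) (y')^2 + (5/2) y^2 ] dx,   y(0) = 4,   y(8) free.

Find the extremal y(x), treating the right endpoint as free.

The Lagrangian L = (1/2) (y')^2 + (5/2) y^2 gives
    ∂L/∂y = 5 y,   ∂L/∂y' = y'.
Euler-Lagrange: y'' − 5 y = 0.
With k = sqrt(5), the general solution is
    y(x) = A cosh(sqrt(5) x) + B sinh(sqrt(5) x).
Fixed left endpoint y(0) = 4 ⇒ A = 4.
The right endpoint x = 8 is free, so the natural (transversality) condition is ∂L/∂y' |_{x=8} = 0, i.e. y'(8) = 0.
Compute y'(x) = A k sinh(k x) + B k cosh(k x), so
    y'(8) = A k sinh(k·8) + B k cosh(k·8) = 0
    ⇒ B = −A tanh(k·8) = − 4 tanh(sqrt(5)·8).
Therefore the extremal is
    y(x) = 4 cosh(sqrt(5) x) − 4 tanh(sqrt(5)·8) sinh(sqrt(5) x).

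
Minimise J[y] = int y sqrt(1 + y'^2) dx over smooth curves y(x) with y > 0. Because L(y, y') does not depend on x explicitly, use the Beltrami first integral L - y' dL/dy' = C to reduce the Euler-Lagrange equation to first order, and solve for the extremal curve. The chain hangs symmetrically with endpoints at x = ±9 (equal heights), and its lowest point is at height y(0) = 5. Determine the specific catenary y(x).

The Lagrangian L(y, y') = y sqrt(1 + y'^2) has no explicit x dependence, so the Beltrami identity applies:
    L − y' ∂L/∂y' = C.
Compute ∂L/∂y' = y · y' / sqrt(1 + y'^2). Then
    L − y' ∂L/∂y'
    = y sqrt(1 + y'^2) − y · y'^2 / sqrt(1 + y'^2)
    = y (1 + y'^2 − y'^2) / sqrt(1 + y'^2)
    = y / sqrt(1 + y'^2) = C.
Squaring gives y^2 = C^2 (1 + y'^2), i.e.
    y'^2 = y^2 / C^2 − 1.
Separating variables,
    dy / sqrt(y^2 − C^2) = dx / C,
and integrating gives arccosh(y / C) = (x − a)/C, so
    y(x) = C cosh((x − a)/C),
the catenary. The constants C and a are fixed by the two endpoint conditions (and, for the hanging-chain problem, the length constraint selects C).
Now fit the given data. The endpoints x = ±9 are symmetric at equal height, so the catenary is even about its minimum: a = 0 and y(x) = C cosh(x/C). The lowest point is y(0) = C cosh(0) = C, and we are told y(0) = 5, so C = 5. Therefore
    y(x) = 5 cosh(x/5),
and at the endpoints
    y(±9) = 5 cosh(9/5).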